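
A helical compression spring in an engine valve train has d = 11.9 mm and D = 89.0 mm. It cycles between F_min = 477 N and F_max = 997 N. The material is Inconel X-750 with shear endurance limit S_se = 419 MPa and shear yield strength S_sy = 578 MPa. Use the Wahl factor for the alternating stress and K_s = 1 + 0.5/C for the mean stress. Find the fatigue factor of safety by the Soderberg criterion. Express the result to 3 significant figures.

C = D/d = 89.0/11.9 = 7.4790; K_W = (4C−1)/(4C−4)+0.615/C = 1.1980; K_s = 1+0.5/C = 1.0669
F_a = (F_max−F_min)/2 = 260 N; F_m = (F_max+F_min)/2 = 737 N
τ_a = K_W·8F_aD/(πd³) = 1.1980 × 34.967 = 41.89 MPa
τ_m = K_s·8F_mD/(πd³) = 1.0669 × 99.119 = 105.75 MPa
Soderberg: 1/n_f = τ_a/S_se + τ_m/S_sy = 41.89/419 + 105.75/578 = 0.09998 + 0.18295 = 0.28293
n_f = 1/0.28293 = 3.534

3.53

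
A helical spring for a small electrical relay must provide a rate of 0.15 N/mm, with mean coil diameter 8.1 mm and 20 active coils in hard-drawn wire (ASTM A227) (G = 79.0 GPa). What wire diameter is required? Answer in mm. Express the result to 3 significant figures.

d = (8D³N_a·k / G)^(1/4) = (8·8.1³·20·0.15 / (79.0×10³))^0.25
  = (0.16145)^0.25 = 0.6339 mm

0.634 mm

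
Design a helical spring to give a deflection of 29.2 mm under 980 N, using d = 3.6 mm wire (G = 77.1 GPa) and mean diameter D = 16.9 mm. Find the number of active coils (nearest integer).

Required rate k = F/δ = 980/29.2 = 33.562 N/mm
N_a = Gd⁴/(8D³k) = (77.1×10³ × 3.6⁴)/(8 × 16.9³ × 33.562)
    = 1.29498e+07 / 1.29597e+06 = 9.992 → 10 coils

10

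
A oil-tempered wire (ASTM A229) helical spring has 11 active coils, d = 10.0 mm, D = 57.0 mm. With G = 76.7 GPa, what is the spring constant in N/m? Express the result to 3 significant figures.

k = Gd⁴/(8D³N_a) = (76.7×10³ × 10.0⁴) / (8 × 57.0³ × 11)
  = 7.67e+08 / 1.6297e+07 = 47.064 N/mm = 47064 N/m

47100 N/m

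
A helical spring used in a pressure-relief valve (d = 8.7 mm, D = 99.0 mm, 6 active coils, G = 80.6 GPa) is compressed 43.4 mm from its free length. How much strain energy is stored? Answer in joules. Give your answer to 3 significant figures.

k = Gd⁴/(8D³N_a) = (80.6×10³)(8.7⁴)/(8·99.0³·6) = 9.9144 N/mm
U = ½kδ² = 0.5 × 9.9144 × 43.4² = 9337.2 N·mm = 9.3372 J

9.34 J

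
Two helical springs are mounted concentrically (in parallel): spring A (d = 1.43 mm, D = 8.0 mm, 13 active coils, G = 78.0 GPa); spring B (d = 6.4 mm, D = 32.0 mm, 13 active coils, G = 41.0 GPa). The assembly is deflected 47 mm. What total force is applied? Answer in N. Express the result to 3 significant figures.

1240 N

k_A = Gd⁴/(8D³N_a) = (78.0×10³)(1.43⁴)/(8·8.0³·13) = 6.1254 N/mm
k_B = Gd⁴/(8D³N_a) = (41.0×10³)(6.4⁴)/(8·32.0³·13) = 20.185 N/mm
Parallel: k_eq = 6.1254 + 20.185 = 26.31 N/mm
F = k_eq·δ = 26.31·47 = 1236.6 N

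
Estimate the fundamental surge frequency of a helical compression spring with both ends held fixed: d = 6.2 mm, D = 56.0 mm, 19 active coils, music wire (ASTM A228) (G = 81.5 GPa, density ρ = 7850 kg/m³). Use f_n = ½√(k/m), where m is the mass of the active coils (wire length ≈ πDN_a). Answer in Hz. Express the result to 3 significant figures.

k = Gd⁴/(8D³N_a) = (81.5×10³)(6.2⁴)/(8·56.0³·19) = 4.5115 N/mm = 4511.5 N/m
Wire length L = πDN_a = π·56.0·19 = 3342.7 mm
m = ρ·(πd²/4)·L = 7850 × 30.191×10⁻⁶ m² × 3.3427 m = 0.7922 kg
f_n = ½√(k/m) = 0.5·√(4511.5/0.7922) = 0.5·√(5694.8) = 37.732 Hz

37.7 Hz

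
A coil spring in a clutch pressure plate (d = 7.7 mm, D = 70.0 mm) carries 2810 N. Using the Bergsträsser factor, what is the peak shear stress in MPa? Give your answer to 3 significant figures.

Spring index C = D/d = 70.0/7.7 = 9.0909
K_B = (4C+2)/(4C−3) = 38.364/33.364 = 1.1499
τ₀ = 8FD/(πd³) = 8·2810·70.0/(π·7.7³) = 1.5736e+06/1434.2 = 1097.2 MPa
τ_max = K·τ₀ = 1.1499 × 1097.2 = 1261.6 MPa

1260 MPa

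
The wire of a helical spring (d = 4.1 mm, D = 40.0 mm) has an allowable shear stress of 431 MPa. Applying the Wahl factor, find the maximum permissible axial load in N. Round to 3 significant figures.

C = D/d = 40.0/4.1 = 9.7561
K_W = (4C−1)/(4C−4) + 0.615/C = 38.024/35.024 + 0.0630 = 1.1487
τ_max = K·8FD/(πd³) → F_max = τ_allow·πd³/(8DK)
F_max = 431·π·4.1³/(8·40.0·1.1487) = 93321/367.58 = 253.88 N

254 N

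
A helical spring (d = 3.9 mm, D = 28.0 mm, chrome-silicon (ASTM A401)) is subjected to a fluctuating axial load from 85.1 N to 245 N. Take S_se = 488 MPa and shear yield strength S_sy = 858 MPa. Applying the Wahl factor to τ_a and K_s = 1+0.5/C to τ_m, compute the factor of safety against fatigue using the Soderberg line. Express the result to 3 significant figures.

2.06

C = D/d = 28.0/3.9 = 7.1795; K_W = (4C−1)/(4C−4)+0.615/C = 1.2070; K_s = 1+0.5/C = 1.0696
F_a = (F_max−F_min)/2 = 79.95 N; F_m = (F_max+F_min)/2 = 165.05 N
τ_a = K_W·8F_aD/(πd³) = 1.2070 × 96.1 = 116 MPa
τ_m = K_s·8F_mD/(πd³) = 1.0696 × 198.39 = 212.21 MPa
Soderberg: 1/n_f = τ_a/S_se + τ_m/S_sy = 116/488 + 212.21/858 = 0.23770 + 0.24733 = 0.48502
n_f = 1/0.48502 = 2.062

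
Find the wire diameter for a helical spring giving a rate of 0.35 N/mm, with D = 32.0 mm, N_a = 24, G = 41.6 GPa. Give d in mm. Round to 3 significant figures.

2.70 mm

d = (8D³N_a·k / G)^(1/4) = (8·32.0³·24·0.35 / (41.6×10³))^0.25
  = (52.933)^0.25 = 2.6973 mm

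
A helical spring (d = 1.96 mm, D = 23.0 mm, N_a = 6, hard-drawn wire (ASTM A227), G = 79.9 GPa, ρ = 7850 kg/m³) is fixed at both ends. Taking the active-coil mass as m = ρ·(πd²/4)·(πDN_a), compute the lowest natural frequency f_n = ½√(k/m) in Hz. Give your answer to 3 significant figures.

k = Gd⁴/(8D³N_a) = (79.9×10³)(1.96⁴)/(8·23.0³·6) = 2.019 N/mm = 2019 N/m
Wire length L = πDN_a = π·23.0·6 = 433.54 mm
m = ρ·(πd²/4)·L = 7850 × 3.0172×10⁻⁶ m² × 0.43354 m = 0.010268 kg
f_n = ½√(k/m) = 0.5·√(2019/0.010268) = 0.5·√(1.9663e+05) = 221.71 Hz

222 Hz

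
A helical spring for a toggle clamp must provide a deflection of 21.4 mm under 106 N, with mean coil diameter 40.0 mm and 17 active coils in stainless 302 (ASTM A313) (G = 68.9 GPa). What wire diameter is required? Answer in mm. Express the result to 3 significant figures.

Required rate k = F/δ = 106/21.4 = 4.9533 N/mm
d = (8D³N_a·k / G)^(1/4) = (8·40.0³·17·4.9533 / (68.9×10³))^0.25
  = (625.74)^0.25 = 5.0015 mm

5.00 mm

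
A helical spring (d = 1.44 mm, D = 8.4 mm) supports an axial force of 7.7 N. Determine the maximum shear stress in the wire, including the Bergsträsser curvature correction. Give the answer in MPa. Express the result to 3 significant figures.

68.7 MPa

Spring index C = D/d = 8.4/1.44 = 5.8333
K_B = (4C+2)/(4C−3) = 25.333/20.333 = 1.2459
τ₀ = 8FD/(πd³) = 8·7.7·8.4/(π·1.44³) = 517.44/9.3807 = 55.16 MPa
τ_max = K·τ₀ = 1.2459 × 55.16 = 68.724 MPa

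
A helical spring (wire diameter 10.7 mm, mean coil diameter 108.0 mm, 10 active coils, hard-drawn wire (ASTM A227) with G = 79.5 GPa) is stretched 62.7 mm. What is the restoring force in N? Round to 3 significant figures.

648 N

k = Gd⁴/(8D³N_a) = (79.5×10³)(10.7⁴)/(8·108.0³·10) = 10.34 N/mm
F = k·δ = 10.34 × 62.7 = 648.35 N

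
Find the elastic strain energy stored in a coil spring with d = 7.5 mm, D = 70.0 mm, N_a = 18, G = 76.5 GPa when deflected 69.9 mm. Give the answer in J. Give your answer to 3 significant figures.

12.0 J

k = Gd⁴/(8D³N_a) = (76.5×10³)(7.5⁴)/(8·70.0³·18) = 4.9006 N/mm
U = ½kδ² = 0.5 × 4.9006 × 69.9² = 11972 N·mm = 11.972 J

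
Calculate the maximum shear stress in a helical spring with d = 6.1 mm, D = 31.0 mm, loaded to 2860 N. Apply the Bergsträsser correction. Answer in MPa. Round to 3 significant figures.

1280 MPa

Spring index C = D/d = 31.0/6.1 = 5.0820
K_B = (4C+2)/(4C−3) = 22.328/17.328 = 1.2886
τ₀ = 8FD/(πd³) = 8·2860·31.0/(π·6.1³) = 709280/713.08 = 994.67 MPa
τ_max = K·τ₀ = 1.2886 × 994.67 = 1281.7 MPa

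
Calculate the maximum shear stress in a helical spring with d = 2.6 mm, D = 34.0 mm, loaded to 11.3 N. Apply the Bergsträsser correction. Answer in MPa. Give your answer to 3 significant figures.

61.3 MPa

Spring index C = D/d = 34.0/2.6 = 13.0769
K_B = (4C+2)/(4C−3) = 54.308/49.308 = 1.1014
τ₀ = 8FD/(πd³) = 8·11.3·34.0/(π·2.6³) = 3073.6/55.217 = 55.664 MPa
τ_max = K·τ₀ = 1.1014 × 55.664 = 61.309 MPa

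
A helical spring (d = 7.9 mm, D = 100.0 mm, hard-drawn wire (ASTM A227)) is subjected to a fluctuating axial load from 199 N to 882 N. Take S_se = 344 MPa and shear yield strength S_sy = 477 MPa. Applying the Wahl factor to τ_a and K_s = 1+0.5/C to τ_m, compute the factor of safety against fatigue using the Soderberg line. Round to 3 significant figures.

0.848

C = D/d = 100.0/7.9 = 12.6582; K_W = (4C−1)/(4C−4)+0.615/C = 1.1129; K_s = 1+0.5/C = 1.0395
F_a = (F_max−F_min)/2 = 341.5 N; F_m = (F_max+F_min)/2 = 540.5 N
τ_a = K_W·8F_aD/(πd³) = 1.1129 × 176.38 = 196.3 MPa
τ_m = K_s·8F_mD/(πd³) = 1.0395 × 279.16 = 290.19 MPa
Soderberg: 1/n_f = τ_a/S_se + τ_m/S_sy = 196.3/344 + 290.19/477 = 0.57063 + 0.60836 = 1.179
n_f = 1/1.179 = 0.8482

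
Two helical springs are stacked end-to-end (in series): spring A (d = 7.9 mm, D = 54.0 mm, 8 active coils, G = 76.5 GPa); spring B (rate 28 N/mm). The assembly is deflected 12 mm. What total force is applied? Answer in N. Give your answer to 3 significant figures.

173 N

k_A = Gd⁴/(8D³N_a) = (76.5×10³)(7.9⁴)/(8·54.0³·8) = 29.567 N/mm
Series: 1/k_eq = 1/29.567 + 1/28 = 0.069536; k_eq = 14.381 N/mm
F = k_eq·δ = 14.381·12 = 172.57 N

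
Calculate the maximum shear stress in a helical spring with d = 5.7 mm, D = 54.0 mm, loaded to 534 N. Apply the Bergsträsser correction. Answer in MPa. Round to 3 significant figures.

Spring index C = D/d = 54.0/5.7 = 9.4737
K_B = (4C+2)/(4C−3) = 39.895/34.895 = 1.1433
τ₀ = 8FD/(πd³) = 8·534·54.0/(π·5.7³) = 230688/581.8 = 396.51 MPa
τ_max = K·τ₀ = 1.1433 × 396.51 = 453.32 MPa

453 MPa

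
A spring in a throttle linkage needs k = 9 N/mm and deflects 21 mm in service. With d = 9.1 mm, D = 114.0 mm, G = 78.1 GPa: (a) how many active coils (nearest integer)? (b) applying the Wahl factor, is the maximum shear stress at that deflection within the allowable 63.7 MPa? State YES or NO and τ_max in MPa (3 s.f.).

(a) 5 coils; (b) NO, τ_max = 81.5 MPa

N_a = Gd⁴/(8D³k) = (78.1×10³)(9.1⁴)/(8·114.0³·9) = 5.021 → N_a = 5
Actual rate k = Gd⁴/(8D³·5) = 9.0374 N/mm
Working load F = kδ = 9.0374·21 = 189.78 N
C = 114.0/9.1 = 12.5275; K_W = (4C−1)/(4C−4)+0.615/C = 1.1142
τ_max = K_W·8FD/(πd³) = 1.1142·73.111 = 81.457 MPa
τ_max > 63.7 MPa → exceeds allowable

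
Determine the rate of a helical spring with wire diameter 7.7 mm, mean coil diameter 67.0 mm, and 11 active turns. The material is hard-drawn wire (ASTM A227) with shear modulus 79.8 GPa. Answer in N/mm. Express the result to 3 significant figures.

10.6 N/mm

k = Gd⁴/(8D³N_a) = (79.8×10³ × 7.7⁴) / (8 × 67.0³ × 11)
  = 2.80521e+08 / 2.64671e+07 = 10.599 N/mm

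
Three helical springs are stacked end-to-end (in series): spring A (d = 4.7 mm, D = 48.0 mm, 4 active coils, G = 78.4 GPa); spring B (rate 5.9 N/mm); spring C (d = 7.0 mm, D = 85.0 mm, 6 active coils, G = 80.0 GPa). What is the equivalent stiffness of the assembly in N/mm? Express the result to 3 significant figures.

2.41 N/mm

k_A = Gd⁴/(8D³N_a) = (78.4×10³)(4.7⁴)/(8·48.0³·4) = 10.81 N/mm
k_C = Gd⁴/(8D³N_a) = (80.0×10³)(7.0⁴)/(8·85.0³·6) = 6.516 N/mm
Series: 1/k_eq = 1/10.81 + 1/5.9 + 1/6.516 = 0.41546; k_eq = 2.4069 N/mm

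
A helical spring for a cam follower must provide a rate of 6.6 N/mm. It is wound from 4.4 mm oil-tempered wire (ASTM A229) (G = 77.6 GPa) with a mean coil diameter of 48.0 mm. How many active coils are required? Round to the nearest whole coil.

5

N_a = Gd⁴/(8D³k) = (77.6×10³ × 4.4⁴)/(8 × 48.0³ × 6.6)
    = 2.90852e+07 / 5.83926e+06 = 4.981 → 5 coils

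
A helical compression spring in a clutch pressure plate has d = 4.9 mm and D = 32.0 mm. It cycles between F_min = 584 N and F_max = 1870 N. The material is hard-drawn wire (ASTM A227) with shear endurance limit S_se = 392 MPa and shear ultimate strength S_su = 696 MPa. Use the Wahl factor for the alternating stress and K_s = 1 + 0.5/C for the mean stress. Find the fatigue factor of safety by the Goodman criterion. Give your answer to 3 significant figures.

C = D/d = 32.0/4.9 = 6.5306; K_W = (4C−1)/(4C−4)+0.615/C = 1.2298; K_s = 1+0.5/C = 1.0766
F_a = (F_max−F_min)/2 = 643 N; F_m = (F_max+F_min)/2 = 1227 N
τ_a = K_W·8F_aD/(πd³) = 1.2298 × 445.36 = 547.7 MPa
τ_m = K_s·8F_mD/(πd³) = 1.0766 × 849.86 = 914.93 MPa
Goodman: 1/n_f = τ_a/S_se + τ_m/S_su = 547.7/392 + 914.93/696 = 1.39719 + 1.31455 = 2.7117
n_f = 1/2.7117 = 0.3688

0.369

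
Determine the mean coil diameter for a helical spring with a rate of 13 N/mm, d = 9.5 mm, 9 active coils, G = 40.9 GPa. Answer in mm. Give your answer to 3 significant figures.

D = (Gd⁴/(8N_a·k))^(1/3) = (40.9×10³·9.5⁴/(8·9·13))^(1/3)
  = (355911)^(1/3) = 70.8675 mm

70.9 mm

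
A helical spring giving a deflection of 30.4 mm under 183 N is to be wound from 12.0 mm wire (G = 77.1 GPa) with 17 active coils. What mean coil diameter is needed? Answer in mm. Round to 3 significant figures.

Required rate k = F/δ = 183/30.4 = 6.0197 N/mm
D = (Gd⁴/(8N_a·k))^(1/3) = (77.1×10³·12.0⁴/(8·17·6.0197))^(1/3)
  = (1.95282e+06)^(1/3) = 124.9936 mm

125 mm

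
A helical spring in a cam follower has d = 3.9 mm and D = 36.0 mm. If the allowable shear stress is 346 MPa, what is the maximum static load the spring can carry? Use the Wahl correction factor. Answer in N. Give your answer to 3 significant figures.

193 N

C = D/d = 36.0/3.9 = 9.2308
K_W = (4C−1)/(4C−4) + 0.615/C = 35.923/32.923 + 0.0666 = 1.1577
τ_max = K·8FD/(πd³) → F_max = τ_allow·πd³/(8DK)
F_max = 346·π·3.9³/(8·36.0·1.1577) = 64479/333.43 = 193.38 N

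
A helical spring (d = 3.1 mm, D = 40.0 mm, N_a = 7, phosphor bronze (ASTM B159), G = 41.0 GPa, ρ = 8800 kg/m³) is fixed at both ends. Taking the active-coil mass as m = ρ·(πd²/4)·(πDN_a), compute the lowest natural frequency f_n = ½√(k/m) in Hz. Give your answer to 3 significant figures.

67.2 Hz

k = Gd⁴/(8D³N_a) = (41.0×10³)(3.1⁴)/(8·40.0³·7) = 1.0565 N/mm = 1056.5 N/m
Wire length L = πDN_a = π·40.0·7 = 879.65 mm
m = ρ·(πd²/4)·L = 8800 × 7.5477×10⁻⁶ m² × 0.87965 m = 0.058426 kg
f_n = ½√(k/m) = 0.5·√(1056.5/0.058426) = 0.5·√(18083) = 67.236 Hz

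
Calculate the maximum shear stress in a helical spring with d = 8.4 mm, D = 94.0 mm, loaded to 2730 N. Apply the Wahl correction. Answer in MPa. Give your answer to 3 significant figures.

1240 MPa

Spring index C = D/d = 94.0/8.4 = 11.1905
K_W = (4C−1)/(4C−4) + 0.615/C = 43.762/40.762 + 0.0550 = 1.1286
τ₀ = 8FD/(πd³) = 8·2730·94.0/(π·8.4³) = 2.05296e+06/1862 = 1102.5 MPa
τ_max = K·τ₀ = 1.1286 × 1102.5 = 1244.3 MPa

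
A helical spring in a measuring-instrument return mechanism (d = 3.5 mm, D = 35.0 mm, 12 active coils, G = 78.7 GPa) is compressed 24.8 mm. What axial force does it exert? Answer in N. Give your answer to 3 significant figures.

k = Gd⁴/(8D³N_a) = (78.7×10³)(3.5⁴)/(8·35.0³·12) = 2.8693 N/mm
F = k·δ = 2.8693 × 24.8 = 71.158 N

71.2 N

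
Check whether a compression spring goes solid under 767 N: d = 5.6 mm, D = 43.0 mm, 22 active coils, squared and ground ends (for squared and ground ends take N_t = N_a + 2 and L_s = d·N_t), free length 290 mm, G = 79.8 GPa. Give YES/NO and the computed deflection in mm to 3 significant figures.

k = Gd⁴/(8D³N_a) = (79.8×10³)(5.6⁴)/(8·43.0³·22) = 5.6084 N/mm
N_t = 24; L_s = 5.6·24 = 134.4 mm; δ_solid = L₀ − L_s = 290 − 134.4 = 155.6 mm
δ = F/k = 767/5.6084 = 136.76 mm
δ < δ_solid → spring does not go solid

NO, δ = 137 mm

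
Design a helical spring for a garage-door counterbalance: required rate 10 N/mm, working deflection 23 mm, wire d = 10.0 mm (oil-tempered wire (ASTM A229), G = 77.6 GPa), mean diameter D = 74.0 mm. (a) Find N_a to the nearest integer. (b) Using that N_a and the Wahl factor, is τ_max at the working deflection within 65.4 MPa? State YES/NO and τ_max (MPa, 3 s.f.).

(a) 24 coils; (b) YES, τ_max = 51.9 MPa

N_a = Gd⁴/(8D³k) = (77.6×10³)(10.0⁴)/(8·74.0³·10) = 23.94 → N_a = 24
Actual rate k = Gd⁴/(8D³·24) = 9.9739 N/mm
Working load F = kδ = 9.9739·23 = 229.4 N
C = 74.0/10.0 = 7.4000; K_W = (4C−1)/(4C−4)+0.615/C = 1.2003
τ_max = K_W·8FD/(πd³) = 1.2003·43.228 = 51.886 MPa
τ_max ≤ 65.4 MPa → acceptable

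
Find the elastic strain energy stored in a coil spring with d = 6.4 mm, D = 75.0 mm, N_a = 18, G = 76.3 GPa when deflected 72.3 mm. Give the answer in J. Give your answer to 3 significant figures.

5.51 J

k = Gd⁴/(8D³N_a) = (76.3×10³)(6.4⁴)/(8·75.0³·18) = 2.1072 N/mm
U = ½kδ² = 0.5 × 2.1072 × 72.3² = 5507.4 N·mm = 5.5074 J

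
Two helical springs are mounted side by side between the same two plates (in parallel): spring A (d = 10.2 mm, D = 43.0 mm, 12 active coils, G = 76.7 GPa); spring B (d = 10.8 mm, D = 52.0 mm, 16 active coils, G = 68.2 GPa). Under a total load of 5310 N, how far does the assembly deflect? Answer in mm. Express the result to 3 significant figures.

k_A = Gd⁴/(8D³N_a) = (76.7×10³)(10.2⁴)/(8·43.0³·12) = 108.77 N/mm
k_B = Gd⁴/(8D³N_a) = (68.2×10³)(10.8⁴)/(8·52.0³·16) = 51.554 N/mm
Parallel: k_eq = 108.77 + 51.554 = 160.33 N/mm
δ = F/k_eq = 5310/160.33 = 33.12 mm

33.1 mm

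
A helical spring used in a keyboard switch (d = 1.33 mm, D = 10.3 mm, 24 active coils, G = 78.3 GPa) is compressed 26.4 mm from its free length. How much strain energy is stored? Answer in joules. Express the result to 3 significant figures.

0.407 J

k = Gd⁴/(8D³N_a) = (78.3×10³)(1.33⁴)/(8·10.3³·24) = 1.1678 N/mm
U = ½kδ² = 0.5 × 1.1678 × 26.4² = 406.94 N·mm = 0.40694 J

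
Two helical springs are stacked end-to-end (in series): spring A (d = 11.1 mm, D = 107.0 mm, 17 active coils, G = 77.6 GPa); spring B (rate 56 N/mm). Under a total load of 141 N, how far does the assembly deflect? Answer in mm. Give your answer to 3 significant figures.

k_A = Gd⁴/(8D³N_a) = (77.6×10³)(11.1⁴)/(8·107.0³·17) = 7.0707 N/mm
Series: 1/k_eq = 1/7.0707 + 1/56 = 0.15929; k_eq = 6.278 N/mm
δ = F/k_eq = 141/6.278 = 22.459 mm

22.5 mm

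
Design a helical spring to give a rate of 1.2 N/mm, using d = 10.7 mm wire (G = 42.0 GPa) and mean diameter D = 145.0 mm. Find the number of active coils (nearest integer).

N_a = Gd⁴/(8D³k) = (42.0×10³ × 10.7⁴)/(8 × 145.0³ × 1.2)
    = 5.50534e+08 / 2.92668e+07 = 18.81 → 19 coils

19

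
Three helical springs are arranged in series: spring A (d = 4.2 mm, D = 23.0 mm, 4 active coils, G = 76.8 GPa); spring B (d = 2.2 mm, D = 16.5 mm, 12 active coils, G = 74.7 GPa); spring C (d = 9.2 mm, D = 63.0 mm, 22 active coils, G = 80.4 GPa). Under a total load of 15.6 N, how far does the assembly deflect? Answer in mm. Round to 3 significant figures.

5.29 mm

k_A = Gd⁴/(8D³N_a) = (76.8×10³)(4.2⁴)/(8·23.0³·4) = 61.38 N/mm
k_B = Gd⁴/(8D³N_a) = (74.7×10³)(2.2⁴)/(8·16.5³·12) = 4.0578 N/mm
k_C = Gd⁴/(8D³N_a) = (80.4×10³)(9.2⁴)/(8·63.0³·22) = 13.088 N/mm
Series: 1/k_eq = 1/61.38 + 1/4.0578 + 1/13.088 = 0.33914; k_eq = 2.9487 N/mm
δ = F/k_eq = 15.6/2.9487 = 5.2906 mm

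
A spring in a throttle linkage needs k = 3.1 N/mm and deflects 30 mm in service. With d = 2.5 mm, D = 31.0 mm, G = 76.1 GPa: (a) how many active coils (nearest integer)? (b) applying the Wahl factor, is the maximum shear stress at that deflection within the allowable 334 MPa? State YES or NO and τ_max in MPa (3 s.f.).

(a) 4 coils; (b) NO, τ_max = 527 MPa

N_a = Gd⁴/(8D³k) = (76.1×10³)(2.5⁴)/(8·31.0³·3.1) = 4.024 → N_a = 4
Actual rate k = Gd⁴/(8D³·4) = 3.1182 N/mm
Working load F = kδ = 3.1182·30 = 93.547 N
C = 31.0/2.5 = 12.4000; K_W = (4C−1)/(4C−4)+0.615/C = 1.1154
τ_max = K_W·8FD/(πd³) = 1.1154·472.62 = 527.15 MPa
τ_max > 334 MPa → exceeds allowable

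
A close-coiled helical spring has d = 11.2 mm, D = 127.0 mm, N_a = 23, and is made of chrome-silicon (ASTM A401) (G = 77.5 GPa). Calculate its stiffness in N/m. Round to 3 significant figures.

k = Gd⁴/(8D³N_a) = (77.5×10³ × 11.2⁴) / (8 × 127.0³ × 23)
  = 1.21948e+09 / 3.76902e+08 = 3.2355 N/mm = 3235.5 N/m

3240 N/m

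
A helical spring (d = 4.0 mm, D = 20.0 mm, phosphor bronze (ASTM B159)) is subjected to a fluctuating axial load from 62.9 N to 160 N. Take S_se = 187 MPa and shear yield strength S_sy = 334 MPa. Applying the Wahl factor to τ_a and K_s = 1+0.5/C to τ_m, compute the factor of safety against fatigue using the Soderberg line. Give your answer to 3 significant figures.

C = D/d = 20.0/4.0 = 5.0000; K_W = (4C−1)/(4C−4)+0.615/C = 1.3105; K_s = 1+0.5/C = 1.1000
F_a = (F_max−F_min)/2 = 48.55 N; F_m = (F_max+F_min)/2 = 111.45 N
τ_a = K_W·8F_aD/(πd³) = 1.3105 × 38.635 = 50.631 MPa
τ_m = K_s·8F_mD/(πd³) = 1.1000 × 88.689 = 97.558 MPa
Soderberg: 1/n_f = τ_a/S_se + τ_m/S_sy = 50.631/187 + 97.558/334 = 0.27075 + 0.29209 = 0.56284
n_f = 1/0.56284 = 1.777

1.78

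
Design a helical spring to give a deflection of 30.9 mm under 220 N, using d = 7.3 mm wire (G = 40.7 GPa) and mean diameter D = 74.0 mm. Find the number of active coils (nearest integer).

Required rate k = F/δ = 220/30.9 = 7.1197 N/mm
N_a = Gd⁴/(8D³k) = (40.7×10³ × 7.3⁴)/(8 × 74.0³ × 7.1197)
    = 1.15581e+08 / 2.30807e+07 = 5.008 → 5 coils

5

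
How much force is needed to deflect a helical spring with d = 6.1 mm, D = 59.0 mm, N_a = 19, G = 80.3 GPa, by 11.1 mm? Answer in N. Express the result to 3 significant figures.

39.5 N

k = Gd⁴/(8D³N_a) = (80.3×10³)(6.1⁴)/(8·59.0³·19) = 3.5615 N/mm
F = k·δ = 3.5615 × 11.1 = 39.533 N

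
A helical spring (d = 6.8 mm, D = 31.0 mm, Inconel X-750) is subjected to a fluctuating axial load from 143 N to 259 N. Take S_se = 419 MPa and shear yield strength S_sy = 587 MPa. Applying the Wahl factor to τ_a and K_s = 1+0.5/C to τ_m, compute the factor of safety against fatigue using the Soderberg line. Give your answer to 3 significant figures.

7.03

C = D/d = 31.0/6.8 = 4.5588; K_W = (4C−1)/(4C−4)+0.615/C = 1.3456; K_s = 1+0.5/C = 1.1097
F_a = (F_max−F_min)/2 = 58 N; F_m = (F_max+F_min)/2 = 201 N
τ_a = K_W·8F_aD/(πd³) = 1.3456 × 14.561 = 19.595 MPa
τ_m = K_s·8F_mD/(πd³) = 1.1097 × 50.463 = 55.997 MPa
Soderberg: 1/n_f = τ_a/S_se + τ_m/S_sy = 19.595/419 + 55.997/587 = 0.04676 + 0.09540 = 0.14216
n_f = 1/0.14216 = 7.034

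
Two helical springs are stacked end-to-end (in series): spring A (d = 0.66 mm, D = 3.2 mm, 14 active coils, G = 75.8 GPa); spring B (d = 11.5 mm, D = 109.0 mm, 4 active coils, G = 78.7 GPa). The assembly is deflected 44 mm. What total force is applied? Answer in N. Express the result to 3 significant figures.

k_A = Gd⁴/(8D³N_a) = (75.8×10³)(0.66⁴)/(8·3.2³·14) = 3.919 N/mm
k_B = Gd⁴/(8D³N_a) = (78.7×10³)(11.5⁴)/(8·109.0³·4) = 33.215 N/mm
Series: 1/k_eq = 1/3.919 + 1/33.215 = 0.28527; k_eq = 3.5054 N/mm
F = k_eq·δ = 3.5054·44 = 154.24 N

154 N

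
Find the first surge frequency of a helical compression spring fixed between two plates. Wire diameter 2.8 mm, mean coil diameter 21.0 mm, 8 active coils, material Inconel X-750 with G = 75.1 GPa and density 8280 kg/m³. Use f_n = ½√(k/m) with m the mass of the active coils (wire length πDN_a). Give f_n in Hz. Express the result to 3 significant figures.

k = Gd⁴/(8D³N_a) = (75.1×10³)(2.8⁴)/(8·21.0³·8) = 7.7881 N/mm = 7788.1 N/m
Wire length L = πDN_a = π·21.0·8 = 527.79 mm
m = ρ·(πd²/4)·L = 8280 × 6.1575×10⁻⁶ m² × 0.52779 m = 0.026909 kg
f_n = ½√(k/m) = 0.5·√(7788.1/0.026909) = 0.5·√(2.8943e+05) = 268.99 Hz

269 Hz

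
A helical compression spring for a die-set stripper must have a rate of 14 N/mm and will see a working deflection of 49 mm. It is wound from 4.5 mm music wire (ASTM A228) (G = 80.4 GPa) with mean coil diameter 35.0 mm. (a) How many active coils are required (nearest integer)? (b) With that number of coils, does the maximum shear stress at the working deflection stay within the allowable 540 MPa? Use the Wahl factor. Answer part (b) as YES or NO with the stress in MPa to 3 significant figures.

N_a = Gd⁴/(8D³k) = (80.4×10³)(4.5⁴)/(8·35.0³·14) = 6.866 → N_a = 7
Actual rate k = Gd⁴/(8D³·7) = 13.731 N/mm
Working load F = kδ = 13.731·49 = 672.84 N
C = 35.0/4.5 = 7.7778; K_W = (4C−1)/(4C−4)+0.615/C = 1.1897
τ_max = K_W·8FD/(πd³) = 1.1897·658.08 = 782.94 MPa
τ_max > 540 MPa → exceeds allowable

(a) 7 coils; (b) NO, τ_max = 783 MPa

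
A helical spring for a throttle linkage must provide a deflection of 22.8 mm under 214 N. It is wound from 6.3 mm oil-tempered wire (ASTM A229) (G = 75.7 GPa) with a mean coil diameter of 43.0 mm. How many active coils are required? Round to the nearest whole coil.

Required rate k = F/δ = 214/22.8 = 9.386 N/mm
N_a = Gd⁴/(8D³k) = (75.7×10³ × 6.3⁴)/(8 × 43.0³ × 9.386)
    = 1.1925e+08 / 5.97e+06 = 19.97 → 20 coils

20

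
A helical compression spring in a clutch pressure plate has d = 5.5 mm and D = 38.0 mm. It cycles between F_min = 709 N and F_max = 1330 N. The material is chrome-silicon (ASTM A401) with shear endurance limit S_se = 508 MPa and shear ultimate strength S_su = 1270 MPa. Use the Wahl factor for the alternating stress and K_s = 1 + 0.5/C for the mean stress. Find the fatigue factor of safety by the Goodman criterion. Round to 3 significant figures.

1.07

C = D/d = 38.0/5.5 = 6.9091; K_W = (4C−1)/(4C−4)+0.615/C = 1.2159; K_s = 1+0.5/C = 1.0724
F_a = (F_max−F_min)/2 = 310.5 N; F_m = (F_max+F_min)/2 = 1019.5 N
τ_a = K_W·8F_aD/(πd³) = 1.2159 × 180.59 = 219.59 MPa
τ_m = K_s·8F_mD/(πd³) = 1.0724 × 592.96 = 635.87 MPa
Goodman: 1/n_f = τ_a/S_se + τ_m/S_su = 219.59/508 + 635.87/1270 = 0.43226 + 0.50068 = 0.93294
n_f = 1/0.93294 = 1.072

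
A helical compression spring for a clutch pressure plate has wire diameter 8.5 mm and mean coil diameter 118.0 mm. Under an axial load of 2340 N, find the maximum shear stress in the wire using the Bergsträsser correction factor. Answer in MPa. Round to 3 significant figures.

Spring index C = D/d = 118.0/8.5 = 13.8824
K_B = (4C+2)/(4C−3) = 57.529/52.529 = 1.0952
τ₀ = 8FD/(πd³) = 8·2340·118.0/(π·8.5³) = 2.20896e+06/1929.3 = 1144.9 MPa
τ_max = K·τ₀ = 1.0952 × 1144.9 = 1253.9 MPa

1250 MPa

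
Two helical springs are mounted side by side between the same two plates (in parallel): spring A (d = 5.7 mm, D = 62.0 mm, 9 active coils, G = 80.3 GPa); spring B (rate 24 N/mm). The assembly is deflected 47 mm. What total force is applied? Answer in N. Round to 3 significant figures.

k_A = Gd⁴/(8D³N_a) = (80.3×10³)(5.7⁴)/(8·62.0³·9) = 4.9398 N/mm
Parallel: k_eq = 4.9398 + 24 = 28.94 N/mm
F = k_eq·δ = 28.94·47 = 1360.2 N

1360 N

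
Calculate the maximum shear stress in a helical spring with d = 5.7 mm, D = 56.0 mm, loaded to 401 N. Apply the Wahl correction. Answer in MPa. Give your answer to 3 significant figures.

Spring index C = D/d = 56.0/5.7 = 9.8246
K_W = (4C−1)/(4C−4) + 0.615/C = 38.298/35.298 + 0.0626 = 1.1476
τ₀ = 8FD/(πd³) = 8·401·56.0/(π·5.7³) = 179648/581.8 = 308.78 MPa
τ_max = K·τ₀ = 1.1476 × 308.78 = 354.35 MPa

354 MPa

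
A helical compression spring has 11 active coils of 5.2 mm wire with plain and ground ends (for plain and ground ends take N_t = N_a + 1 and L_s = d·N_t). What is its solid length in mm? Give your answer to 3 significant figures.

plain and ground ends: N_t = N_a + 1 = 11 + 1 = 12
L_s = d·N_t = 5.2 × 12 = 62.4 mm

62.4 mm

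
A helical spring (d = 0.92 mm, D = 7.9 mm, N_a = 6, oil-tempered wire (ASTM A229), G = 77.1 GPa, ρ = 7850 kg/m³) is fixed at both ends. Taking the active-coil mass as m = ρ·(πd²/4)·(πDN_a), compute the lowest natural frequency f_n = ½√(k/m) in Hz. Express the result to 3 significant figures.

867 Hz

k = Gd⁴/(8D³N_a) = (77.1×10³)(0.92⁴)/(8·7.9³·6) = 2.3339 N/mm = 2333.9 N/m
Wire length L = πDN_a = π·7.9·6 = 148.91 mm
m = ρ·(πd²/4)·L = 7850 × 0.66476×10⁻⁶ m² × 0.14891 m = 0.00077708 kg
f_n = ½√(k/m) = 0.5·√(2333.9/0.00077708) = 0.5·√(3.0034e+06) = 866.52 Hz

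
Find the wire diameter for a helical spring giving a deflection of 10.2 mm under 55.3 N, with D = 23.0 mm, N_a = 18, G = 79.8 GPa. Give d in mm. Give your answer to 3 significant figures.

3.30 mm

Required rate k = F/δ = 55.3/10.2 = 5.4216 N/mm
d = (8D³N_a·k / G)^(1/4) = (8·23.0³·18·5.4216 / (79.8×10³))^0.25
  = (119.03)^0.25 = 3.3031 mm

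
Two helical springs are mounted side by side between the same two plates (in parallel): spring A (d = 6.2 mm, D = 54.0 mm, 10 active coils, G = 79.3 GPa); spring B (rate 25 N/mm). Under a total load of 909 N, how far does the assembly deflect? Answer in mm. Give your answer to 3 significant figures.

k_A = Gd⁴/(8D³N_a) = (79.3×10³)(6.2⁴)/(8·54.0³·10) = 9.3018 N/mm
Parallel: k_eq = 9.3018 + 25 = 34.302 N/mm
δ = F/k_eq = 909/34.302 = 26.5 mm

26.5 mm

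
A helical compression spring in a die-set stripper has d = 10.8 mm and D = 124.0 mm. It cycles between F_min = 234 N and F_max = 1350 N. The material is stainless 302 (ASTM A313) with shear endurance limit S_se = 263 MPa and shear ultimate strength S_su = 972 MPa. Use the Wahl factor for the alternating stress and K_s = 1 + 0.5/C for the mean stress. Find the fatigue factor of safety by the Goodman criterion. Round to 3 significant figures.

C = D/d = 124.0/10.8 = 11.4815; K_W = (4C−1)/(4C−4)+0.615/C = 1.1251; K_s = 1+0.5/C = 1.0435
F_a = (F_max−F_min)/2 = 558 N; F_m = (F_max+F_min)/2 = 792 N
τ_a = K_W·8F_aD/(πd³) = 1.1251 × 139.87 = 157.37 MPa
τ_m = K_s·8F_mD/(πd³) = 1.0435 × 198.53 = 207.17 MPa
Goodman: 1/n_f = τ_a/S_se + τ_m/S_su = 157.37/263 + 207.17/972 = 0.59837 + 0.21314 = 0.81151
n_f = 1/0.81151 = 1.232

1.23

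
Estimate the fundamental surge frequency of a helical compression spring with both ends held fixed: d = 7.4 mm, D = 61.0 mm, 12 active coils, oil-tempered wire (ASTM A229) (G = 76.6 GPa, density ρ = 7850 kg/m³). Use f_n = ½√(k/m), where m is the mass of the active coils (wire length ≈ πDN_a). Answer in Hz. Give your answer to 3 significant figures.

k = Gd⁴/(8D³N_a) = (76.6×10³)(7.4⁴)/(8·61.0³·12) = 10.541 N/mm = 10541 N/m
Wire length L = πDN_a = π·61.0·12 = 2299.6 mm
m = ρ·(πd²/4)·L = 7850 × 43.008×10⁻⁶ m² × 2.2996 m = 0.7764 kg
f_n = ½√(k/m) = 0.5·√(10541/0.7764) = 0.5·√(13577) = 58.261 Hz

58.3 Hz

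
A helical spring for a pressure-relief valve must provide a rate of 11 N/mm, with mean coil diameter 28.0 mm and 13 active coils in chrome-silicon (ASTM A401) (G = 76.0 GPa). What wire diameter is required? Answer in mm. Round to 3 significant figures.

d = (8D³N_a·k / G)^(1/4) = (8·28.0³·13·11 / (76.0×10³))^0.25
  = (330.44)^0.25 = 4.2636 mm

4.26 mm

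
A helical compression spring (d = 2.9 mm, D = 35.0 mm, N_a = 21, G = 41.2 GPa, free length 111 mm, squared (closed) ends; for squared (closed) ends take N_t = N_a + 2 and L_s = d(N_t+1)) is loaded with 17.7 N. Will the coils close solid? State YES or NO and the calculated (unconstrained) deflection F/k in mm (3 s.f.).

k = Gd⁴/(8D³N_a) = (41.2×10³)(2.9⁴)/(8·35.0³·21) = 0.40455 N/mm
N_t = 23; L_s = 2.9·24 = 69.6 mm; δ_solid = L₀ − L_s = 111 − 69.6 = 41.4 mm
δ = F/k = 17.7/0.40455 = 43.752 mm
δ ≥ δ_solid → spring goes solid

YES, δ = 43.8 mm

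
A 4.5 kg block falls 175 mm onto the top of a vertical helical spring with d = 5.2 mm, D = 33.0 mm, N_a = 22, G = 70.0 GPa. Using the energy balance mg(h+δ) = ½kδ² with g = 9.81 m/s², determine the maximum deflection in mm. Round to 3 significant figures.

k = Gd⁴/(8D³N_a) = (70.0×10³)(5.2⁴)/(8·33.0³·22) = 8.092 N/mm
W = mg = 4.5 × 9.81 = 44.145 N
½kδ² − Wδ − Wh = 0 → δ = (W + √(W² + 2kWh))/k
δ = (44.145 + √(1948.8 + 125028))/8.092 = (44.145 + 356.34)/8.092 = 49.491 mm

49.5 mm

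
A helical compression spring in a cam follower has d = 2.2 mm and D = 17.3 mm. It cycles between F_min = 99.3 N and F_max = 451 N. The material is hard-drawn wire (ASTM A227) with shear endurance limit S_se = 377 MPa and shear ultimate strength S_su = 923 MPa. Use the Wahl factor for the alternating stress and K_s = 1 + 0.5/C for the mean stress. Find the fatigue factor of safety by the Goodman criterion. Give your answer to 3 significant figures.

C = D/d = 17.3/2.2 = 7.8636; K_W = (4C−1)/(4C−4)+0.615/C = 1.1875; K_s = 1+0.5/C = 1.0636
F_a = (F_max−F_min)/2 = 175.85 N; F_m = (F_max+F_min)/2 = 275.15 N
τ_a = K_W·8F_aD/(πd³) = 1.1875 × 727.55 = 863.95 MPa
τ_m = K_s·8F_mD/(πd³) = 1.0636 × 1138.4 = 1210.8 MPa
Goodman: 1/n_f = τ_a/S_se + τ_m/S_su = 863.95/377 + 1210.8/923 = 2.29163 + 1.31177 = 3.6034
n_f = 1/3.6034 = 0.2775

0.278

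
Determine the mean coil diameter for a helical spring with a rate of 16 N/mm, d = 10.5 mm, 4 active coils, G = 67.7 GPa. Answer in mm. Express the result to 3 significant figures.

D = (Gd⁴/(8N_a·k))^(1/3) = (67.7×10³·10.5⁴/(8·4·16))^(1/3)
  = (1.60722e+06)^(1/3) = 117.1364 mm

117 mm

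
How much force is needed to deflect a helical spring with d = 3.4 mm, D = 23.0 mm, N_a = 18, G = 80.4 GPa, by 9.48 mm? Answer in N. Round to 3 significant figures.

k = Gd⁴/(8D³N_a) = (80.4×10³)(3.4⁴)/(8·23.0³·18) = 6.1323 N/mm
F = k·δ = 6.1323 × 9.48 = 58.135 N

58.1 N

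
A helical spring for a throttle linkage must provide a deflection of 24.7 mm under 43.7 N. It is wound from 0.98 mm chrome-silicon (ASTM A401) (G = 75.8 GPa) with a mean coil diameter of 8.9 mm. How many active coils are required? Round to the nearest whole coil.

Required rate k = F/δ = 43.7/24.7 = 1.7692 N/mm
N_a = Gd⁴/(8D³k) = (75.8×10³ × 0.98⁴)/(8 × 8.9³ × 1.7692)
    = 69915.5 / 9978.02 = 7.007 → 7 coils

7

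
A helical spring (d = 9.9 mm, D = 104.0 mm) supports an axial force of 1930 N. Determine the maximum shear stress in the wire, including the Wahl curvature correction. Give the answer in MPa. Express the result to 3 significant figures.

Spring index C = D/d = 104.0/9.9 = 10.5051
K_W = (4C−1)/(4C−4) + 0.615/C = 41.020/38.020 + 0.0585 = 1.1374
τ₀ = 8FD/(πd³) = 8·1930·104.0/(π·9.9³) = 1.60576e+06/3048.3 = 526.78 MPa
τ_max = K·τ₀ = 1.1374 × 526.78 = 599.18 MPa

599 MPa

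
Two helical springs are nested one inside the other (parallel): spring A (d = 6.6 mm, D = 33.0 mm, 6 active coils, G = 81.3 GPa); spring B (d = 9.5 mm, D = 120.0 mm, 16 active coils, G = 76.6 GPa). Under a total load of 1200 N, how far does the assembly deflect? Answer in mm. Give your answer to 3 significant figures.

13.0 mm

k_A = Gd⁴/(8D³N_a) = (81.3×10³)(6.6⁴)/(8·33.0³·6) = 89.43 N/mm
k_B = Gd⁴/(8D³N_a) = (76.6×10³)(9.5⁴)/(8·120.0³·16) = 2.8208 N/mm
Parallel: k_eq = 89.43 + 2.8208 = 92.251 N/mm
δ = F/k_eq = 1200/92.251 = 13.008 mm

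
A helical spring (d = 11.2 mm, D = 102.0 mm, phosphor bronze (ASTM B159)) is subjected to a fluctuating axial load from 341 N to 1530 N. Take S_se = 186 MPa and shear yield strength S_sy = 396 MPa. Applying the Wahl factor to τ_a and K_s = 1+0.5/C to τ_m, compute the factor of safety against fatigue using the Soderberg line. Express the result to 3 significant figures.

0.872

C = D/d = 102.0/11.2 = 9.1071; K_W = (4C−1)/(4C−4)+0.615/C = 1.1600; K_s = 1+0.5/C = 1.0549
F_a = (F_max−F_min)/2 = 594.5 N; F_m = (F_max+F_min)/2 = 935.5 N
τ_a = K_W·8F_aD/(πd³) = 1.1600 × 109.91 = 127.5 MPa
τ_m = K_s·8F_mD/(πd³) = 1.0549 × 172.95 = 182.45 MPa
Soderberg: 1/n_f = τ_a/S_se + τ_m/S_sy = 127.5/186 + 182.45/396 = 0.68549 + 0.46073 = 1.1462
n_f = 1/1.1462 = 0.8724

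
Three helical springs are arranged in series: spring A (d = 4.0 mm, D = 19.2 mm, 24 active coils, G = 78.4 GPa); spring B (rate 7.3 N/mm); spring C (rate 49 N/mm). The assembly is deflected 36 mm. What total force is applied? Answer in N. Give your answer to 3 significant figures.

k_A = Gd⁴/(8D³N_a) = (78.4×10³)(4.0⁴)/(8·19.2³·24) = 14.769 N/mm
Series: 1/k_eq = 1/14.769 + 1/7.3 + 1/49 = 0.2251; k_eq = 4.4424 N/mm
F = k_eq·δ = 4.4424·36 = 159.93 N

160 N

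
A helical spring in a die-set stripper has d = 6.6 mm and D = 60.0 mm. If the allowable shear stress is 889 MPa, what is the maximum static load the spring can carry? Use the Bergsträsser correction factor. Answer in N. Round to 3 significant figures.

1450 N

C = D/d = 60.0/6.6 = 9.0909
K_B = (4C+2)/(4C−3) = 38.364/33.364 = 1.1499
τ_max = K·8FD/(πd³) → F_max = τ_allow·πd³/(8DK)
F_max = 889·π·6.6³/(8·60.0·1.1499) = 8.0294e+05/551.93 = 1454.8 N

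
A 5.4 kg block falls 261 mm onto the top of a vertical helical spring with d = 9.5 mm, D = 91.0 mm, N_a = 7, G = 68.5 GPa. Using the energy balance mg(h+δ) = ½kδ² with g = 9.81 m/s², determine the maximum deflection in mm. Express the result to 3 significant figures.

k = Gd⁴/(8D³N_a) = (68.5×10³)(9.5⁴)/(8·91.0³·7) = 13.221 N/mm
W = mg = 5.4 × 9.81 = 52.974 N
½kδ² − Wδ − Wh = 0 → δ = (W + √(W² + 2kWh))/k
δ = (52.974 + √(2806.2 + 365600))/13.221 = (52.974 + 606.96)/13.221 = 49.915 mm

49.9 mm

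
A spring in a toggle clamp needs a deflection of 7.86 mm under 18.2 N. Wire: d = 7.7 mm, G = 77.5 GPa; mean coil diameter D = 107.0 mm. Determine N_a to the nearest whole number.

12

Required rate k = F/δ = 18.2/7.86 = 2.3155 N/mm
N_a = Gd⁴/(8D³k) = (77.5×10³ × 7.7⁴)/(8 × 107.0³ × 2.3155)
    = 2.72436e+08 / 2.26929e+07 = 12.01 → 12 coils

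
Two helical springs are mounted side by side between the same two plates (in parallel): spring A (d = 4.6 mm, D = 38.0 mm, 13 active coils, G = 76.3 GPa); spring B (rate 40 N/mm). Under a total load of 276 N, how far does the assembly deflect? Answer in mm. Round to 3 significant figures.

6.00 mm

k_A = Gd⁴/(8D³N_a) = (76.3×10³)(4.6⁴)/(8·38.0³·13) = 5.9865 N/mm
Parallel: k_eq = 5.9865 + 40 = 45.986 N/mm
δ = F/k_eq = 276/45.986 = 6.0018 mm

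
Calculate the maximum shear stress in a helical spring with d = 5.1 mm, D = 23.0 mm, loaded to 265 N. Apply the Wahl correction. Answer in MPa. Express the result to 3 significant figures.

Spring index C = D/d = 23.0/5.1 = 4.5098
K_W = (4C−1)/(4C−4) + 0.615/C = 17.039/14.039 + 0.1364 = 1.3501
τ₀ = 8FD/(πd³) = 8·265·23.0/(π·5.1³) = 48760/416.74 = 117 MPa
τ_max = K·τ₀ = 1.3501 × 117 = 157.96 MPa

158 MPa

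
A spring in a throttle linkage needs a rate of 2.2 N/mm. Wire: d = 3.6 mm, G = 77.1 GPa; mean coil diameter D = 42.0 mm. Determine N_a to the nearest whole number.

N_a = Gd⁴/(8D³k) = (77.1×10³ × 3.6⁴)/(8 × 42.0³ × 2.2)
    = 1.29498e+07 / 1.30395e+06 = 9.931 → 10 coils

10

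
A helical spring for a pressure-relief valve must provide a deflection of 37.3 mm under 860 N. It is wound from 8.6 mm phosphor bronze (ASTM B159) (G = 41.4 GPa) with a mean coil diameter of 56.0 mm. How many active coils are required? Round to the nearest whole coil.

7

Required rate k = F/δ = 860/37.3 = 23.056 N/mm
N_a = Gd⁴/(8D³k) = (41.4×10³ × 8.6⁴)/(8 × 56.0³ × 23.056)
    = 2.26461e+08 / 3.23924e+07 = 6.991 → 7 coils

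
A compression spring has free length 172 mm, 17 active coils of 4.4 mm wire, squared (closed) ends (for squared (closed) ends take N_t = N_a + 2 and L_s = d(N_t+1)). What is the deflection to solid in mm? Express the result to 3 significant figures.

N_t = 19; L_s = 4.4·20 = 88 mm
δ_solid = L₀ − L_s = 172 − 88 = 84 mm

84.0 mm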